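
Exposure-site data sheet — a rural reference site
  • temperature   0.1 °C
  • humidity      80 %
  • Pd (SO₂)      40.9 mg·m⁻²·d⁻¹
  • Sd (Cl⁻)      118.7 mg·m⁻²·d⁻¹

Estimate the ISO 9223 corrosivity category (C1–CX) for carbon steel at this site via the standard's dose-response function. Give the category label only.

carbon steel: T≤10 °C ⇒ hinge +0.150·(0.1−10) = -1.4850
  sulphur-dioxide contribution → 13.68 μm/a
  chloride contribution → 27.74 μm/a
  total first-year rate 41.41 μm/a
ISO 9223 Table 2 (carbon steel): 25 < 41.4 ≤ 50 μm/a ⇒ C3

C3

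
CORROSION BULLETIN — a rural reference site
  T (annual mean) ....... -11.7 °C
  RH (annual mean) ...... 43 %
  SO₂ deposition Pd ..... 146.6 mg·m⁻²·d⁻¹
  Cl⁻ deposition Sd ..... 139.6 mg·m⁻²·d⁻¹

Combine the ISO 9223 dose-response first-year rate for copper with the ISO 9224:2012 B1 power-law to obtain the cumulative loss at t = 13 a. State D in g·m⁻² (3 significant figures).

copper: T≤10 °C ⇒ hinge +0.126·(-11.7−10) = -2.7342
  sulphur-dioxide contribution → 0.01592 μm/a
  chloride contribution → 0.1031 μm/a
  total first-year rate 0.119 μm/a
ISO 9224: D(t) = r_corr · t^b with b = 0.667 (copper, B1)
  D(13) = 0.119 × 13^0.667 = 0.119 × 5.534 = 0.6584 μm
  Mass loss = 0.6584 μm × 8.96 g/cm³ = 5.9 g·m⁻²

D(13) = 5.90 g·m⁻²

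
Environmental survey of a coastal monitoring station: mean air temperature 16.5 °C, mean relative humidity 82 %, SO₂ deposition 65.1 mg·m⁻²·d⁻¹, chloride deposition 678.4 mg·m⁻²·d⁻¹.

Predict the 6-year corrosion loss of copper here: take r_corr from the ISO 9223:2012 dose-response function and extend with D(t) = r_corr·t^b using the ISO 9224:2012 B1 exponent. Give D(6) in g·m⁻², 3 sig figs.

D(6) = 111 g·m⁻²

copper: f(T) = -0.080·(T−10) [T>10 °C] = -0.5200
  Pd branch = 0.0053·Pd^0.26·e^(0.059·RH+f) = 1.178 μm/a
  Sd branch = 0.01025·Sd^0.27·e^(0.036·RH+0.049·T) = 2.561 μm/a
  sum: 1.178 + 2.561 → r_corr = 3.739 μm/a
Power-law: D(6) = r_corr · 6^0.667
  D(6) = 3.739 × 6^0.667 = 3.739 × 3.304 = 12.35 μm
  Mass loss = 12.35 μm × 8.96 g/cm³ = 110.7 g·m⁻²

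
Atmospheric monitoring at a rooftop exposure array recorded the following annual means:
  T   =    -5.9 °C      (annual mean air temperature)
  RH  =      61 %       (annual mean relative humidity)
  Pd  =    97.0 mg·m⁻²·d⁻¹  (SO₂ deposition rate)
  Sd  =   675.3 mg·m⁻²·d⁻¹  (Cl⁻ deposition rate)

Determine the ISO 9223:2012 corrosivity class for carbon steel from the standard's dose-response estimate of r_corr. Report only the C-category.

C3

carbon steel: f(T) = +0.150·(T−10) [T≤10 °C] = -2.3850
  SO₂ term: 1.77·97.0^0.52·exp(0.02·61-2.3850) = 5.959
  Sd branch = 0.102·Sd^0.62·e^(0.033·RH+0.04·T) = 34.25 μm/a
  r_corr = 5.959 + 34.25 = 40.21 μm/a
Category bounds: 25…50 μm/a bracket r_corr ⇒ C3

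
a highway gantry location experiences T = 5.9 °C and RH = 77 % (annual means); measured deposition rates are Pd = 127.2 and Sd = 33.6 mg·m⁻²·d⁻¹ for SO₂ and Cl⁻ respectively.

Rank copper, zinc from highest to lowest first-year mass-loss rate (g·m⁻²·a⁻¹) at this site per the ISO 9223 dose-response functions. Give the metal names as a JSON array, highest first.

copper: T≤10 °C ⇒ hinge +0.126·(5.9−10) = -0.5166
  Pd branch = 0.0053·Pd^0.26·e^(0.059·RH+f) = 1.047 μm/a
  Sd branch = 0.01025·Sd^0.27·e^(0.036·RH+0.049·T) = 0.5653 μm/a
  r_corr = 1.047 + 0.5653 = 1.613 μm/a
  mass loss = 1.613 μm/a × 8.96 g/cm³ = 14.45 g·m⁻²·a⁻¹
zinc: temperature factor f = +0.038·(-4.1) = -0.1558
  SO₂ term: 0.0129·127.2^0.44·exp(0.046·77-0.1558) = 3.215
  Sd branch = 0.0175·Sd^0.57·e^(0.008·RH+0.085·T) = 0.3966 μm/a
  r_corr = 3.215 + 0.3966 = 3.612 μm/a
  mass loss = 3.612 μm/a × 7.14 g/cm³ = 25.79 g·m⁻²·a⁻¹
Ordering by g·m⁻²·a⁻¹: zinc (25.8) > copper (14.4)

["zinc", "copper"]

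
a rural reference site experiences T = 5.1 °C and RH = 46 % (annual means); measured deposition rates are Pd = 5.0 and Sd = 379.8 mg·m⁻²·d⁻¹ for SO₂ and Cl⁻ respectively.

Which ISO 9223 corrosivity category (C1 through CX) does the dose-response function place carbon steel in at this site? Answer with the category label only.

carbon steel: f(T) = +0.150·(T−10) [T≤10 °C] = -0.7350
  sulphur-dioxide contribution → 4.918 μm/a
  chloride contribution → 22.69 μm/a
  total first-year rate 27.61 μm/a
27.6 μm/a falls in (25, 50] for carbon steel → category C3

C3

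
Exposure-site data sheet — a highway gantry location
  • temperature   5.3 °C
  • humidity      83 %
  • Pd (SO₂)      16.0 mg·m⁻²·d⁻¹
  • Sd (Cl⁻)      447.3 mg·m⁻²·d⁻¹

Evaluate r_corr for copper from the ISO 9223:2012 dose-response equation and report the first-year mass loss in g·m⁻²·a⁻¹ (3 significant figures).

r_corr = 19.5 g·m⁻²·a⁻¹

copper: f(T) = +0.126·(T−10) [T≤10 °C] = -0.5922
  Pd branch = 0.0053·Pd^0.26·e^(0.059·RH+f) = 0.807 μm/a
  Cl⁻ term: 0.01025·447.3^0.27·exp(0.036·83+0.049·5.3) = 1.37
  r_corr = 0.807 + 1.37 = 2.177 μm/a
Convert to mass loss: 2.177 μm/a × 8.96 g/cm³ = 19.51 g·m⁻²·a⁻¹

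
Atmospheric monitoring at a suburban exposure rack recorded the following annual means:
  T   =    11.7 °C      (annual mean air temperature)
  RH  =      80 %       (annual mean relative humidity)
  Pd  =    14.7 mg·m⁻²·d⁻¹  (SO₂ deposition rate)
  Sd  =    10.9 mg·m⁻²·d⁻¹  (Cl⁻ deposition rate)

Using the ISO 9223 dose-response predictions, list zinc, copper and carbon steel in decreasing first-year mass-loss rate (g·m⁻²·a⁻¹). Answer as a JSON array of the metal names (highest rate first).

zinc: temperature factor f = -0.071·(1.7) = -0.1207
  sulphur-dioxide contribution → 1.479 μm/a
  chloride contribution → 0.3501 μm/a
  total first-year rate 1.829 μm/a
  mass loss = 1.829 μm/a × 7.14 g/cm³ = 13.06 g·m⁻²·a⁻¹
copper: f(T) = -0.080·(T−10) [T>10 °C] = -0.1360
  sulphur-dioxide contribution → 1.044 μm/a
  chloride contribution → 0.6174 μm/a
  ⇒ r_corr(copper) = 1.661 μm/a
  mass loss = 1.661 μm/a × 8.96 g/cm³ = 14.88 g·m⁻²·a⁻¹
carbon steel: f(T) = -0.054·(T−10) [T>10 °C] = -0.0918
  sulphur-dioxide contribution → 32.36 μm/a
  chloride contribution → 10.04 μm/a
  total first-year rate 42.39 μm/a
  mass loss = 42.39 μm/a × 7.85 g/cm³ = 332.8 g·m⁻²·a⁻¹
Ordering by g·m⁻²·a⁻¹: carbon steel (333) > copper (14.9) > zinc (13.1)

["carbon steel", "copper", "zinc"]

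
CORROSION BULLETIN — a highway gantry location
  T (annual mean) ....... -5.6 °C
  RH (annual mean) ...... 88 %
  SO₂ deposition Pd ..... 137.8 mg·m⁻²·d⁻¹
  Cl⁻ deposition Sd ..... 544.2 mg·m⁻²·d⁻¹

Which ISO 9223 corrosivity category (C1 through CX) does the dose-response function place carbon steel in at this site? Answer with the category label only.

carbon steel: f(T) = +0.150·(T−10) [T≤10 °C] = -2.3400
  sulphur-dioxide contribution → 12.84 μm/a
  chloride contribution → 73.91 μm/a
  ⇒ r_corr(carbon steel) = 86.74 μm/a
Category bounds: 80…200 μm/a bracket r_corr ⇒ C5

C5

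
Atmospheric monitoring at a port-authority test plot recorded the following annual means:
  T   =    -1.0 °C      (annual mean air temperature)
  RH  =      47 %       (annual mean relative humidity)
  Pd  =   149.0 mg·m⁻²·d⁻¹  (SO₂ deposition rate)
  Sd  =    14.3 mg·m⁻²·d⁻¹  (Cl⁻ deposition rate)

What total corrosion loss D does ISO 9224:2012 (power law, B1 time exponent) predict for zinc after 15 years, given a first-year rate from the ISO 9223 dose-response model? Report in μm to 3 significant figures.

zinc: T≤10 °C ⇒ hinge +0.038·(-1.0−10) = -0.4180
  sulphur-dioxide contribution → 0.6671 μm/a
  chloride contribution → 0.1066 μm/a
  total first-year rate 0.7738 μm/a
Long-term exponent b (ISO 9224 Table 2, B1) = 0.813
  D(15) = 0.7738 × 15^0.813 = 0.7738 × 9.04 = 6.995 μm

D(15) = 6.99 μm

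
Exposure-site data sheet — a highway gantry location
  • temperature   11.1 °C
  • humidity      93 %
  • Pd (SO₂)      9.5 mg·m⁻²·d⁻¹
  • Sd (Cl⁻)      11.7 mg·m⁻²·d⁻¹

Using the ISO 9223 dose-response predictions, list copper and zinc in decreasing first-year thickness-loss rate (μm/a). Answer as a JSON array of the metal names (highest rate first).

copper: temperature factor f = -0.080·(1.1) = -0.0880
  SO₂ term: 0.0053·9.5^0.26·exp(0.059·93-0.0880) = 2.105
  Cl⁻ term: 0.01025·11.7^0.27·exp(0.036·93+0.049·11.1) = 0.9758
  sum: 2.105 + 0.9758 → r_corr = 3.081 μm/a
zinc: f(T) = -0.071·(T−10) [T>10 °C] = -0.0781
  Pd branch = 0.0129·Pd^0.44·e^(0.046·RH+f) = 2.316 μm/a
  Cl⁻ term: 0.0175·11.7^0.57·exp(0.008·93+0.085·11.1) = 0.3844
  sum: 2.316 + 0.3844 → r_corr = 2.701 μm/a
Ordering by μm/a: copper (3.08) > zinc (2.7)

["copper", "zinc"]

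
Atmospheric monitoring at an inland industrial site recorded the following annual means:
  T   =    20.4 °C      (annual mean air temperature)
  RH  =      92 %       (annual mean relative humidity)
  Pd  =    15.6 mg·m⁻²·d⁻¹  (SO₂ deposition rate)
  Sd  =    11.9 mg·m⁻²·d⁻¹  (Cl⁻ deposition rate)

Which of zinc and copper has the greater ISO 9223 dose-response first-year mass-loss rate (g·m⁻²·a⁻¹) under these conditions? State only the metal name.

copper

zinc: f(T) = -0.071·(T−10) [T>10 °C] = -0.7384
  SO₂ term: 0.0129·15.6^0.44·exp(0.046·92-0.7384) = 1.422
  Sd branch = 0.0175·Sd^0.57·e^(0.008·RH+0.085·T) = 0.8488 μm/a
  r_corr = 1.422 + 0.8488 = 2.271 μm/a
  mass loss = 2.271 μm/a × 7.14 g/cm³ = 16.21 g·m⁻²·a⁻¹
copper: f(T) = -0.080·(T−10) [T>10 °C] = -0.8320
  Pd branch = 0.0053·Pd^0.26·e^(0.059·RH+f) = 1.073 μm/a
  Sd branch = 0.01025·Sd^0.27·e^(0.036·RH+0.049·T) = 1.492 μm/a
  r_corr = 1.073 + 1.492 = 2.564 μm/a
  mass loss = 2.564 μm/a × 8.96 g/cm³ = 22.98 g·m⁻²·a⁻¹
Ordering by g·m⁻²·a⁻¹: copper (23) > zinc (16.2)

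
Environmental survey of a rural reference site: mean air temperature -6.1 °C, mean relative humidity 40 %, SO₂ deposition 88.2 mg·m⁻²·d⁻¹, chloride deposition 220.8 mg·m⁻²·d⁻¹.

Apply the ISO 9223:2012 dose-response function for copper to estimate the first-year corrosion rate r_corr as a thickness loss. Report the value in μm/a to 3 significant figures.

copper: temperature factor f = +0.126·(-16.1) = -2.0286
  Pd branch = 0.0053·Pd^0.26·e^(0.059·RH+f) = 0.02366 μm/a
  Sd branch = 0.01025·Sd^0.27·e^(0.036·RH+0.049·T) = 0.1378 μm/a
  sum: 0.02366 + 0.1378 → r_corr = 0.1614 μm/a

r_corr = 0.161 μm/a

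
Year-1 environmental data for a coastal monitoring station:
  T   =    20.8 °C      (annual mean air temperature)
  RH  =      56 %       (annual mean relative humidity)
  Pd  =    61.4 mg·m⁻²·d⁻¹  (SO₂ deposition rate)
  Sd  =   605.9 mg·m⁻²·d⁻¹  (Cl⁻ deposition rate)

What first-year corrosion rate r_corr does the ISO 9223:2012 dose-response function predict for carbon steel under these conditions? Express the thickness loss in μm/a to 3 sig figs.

carbon steel: T>10 °C ⇒ hinge -0.054·(20.8−10) = -0.5832
  Pd branch = 1.77·Pd^0.52·e^(0.02·RH+f) = 25.76 μm/a
  Cl⁻ term: 0.102·605.9^0.62·exp(0.033·56+0.04·20.8) = 78.99
  sum: 25.76 + 78.99 → r_corr = 104.8 μm/a

r_corr = 105 μm/a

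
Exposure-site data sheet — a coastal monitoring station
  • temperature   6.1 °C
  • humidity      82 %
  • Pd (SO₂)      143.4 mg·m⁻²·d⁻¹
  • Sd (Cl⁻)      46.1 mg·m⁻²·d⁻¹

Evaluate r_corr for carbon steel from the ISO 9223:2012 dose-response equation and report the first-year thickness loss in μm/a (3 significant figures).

r_corr = 88.2 μm/a

carbon steel: T≤10 °C ⇒ hinge +0.150·(6.1−10) = -0.5850
  sulphur-dioxide contribution → 67.23 μm/a
  chloride contribution → 20.95 μm/a
  total first-year rate 88.18 μm/a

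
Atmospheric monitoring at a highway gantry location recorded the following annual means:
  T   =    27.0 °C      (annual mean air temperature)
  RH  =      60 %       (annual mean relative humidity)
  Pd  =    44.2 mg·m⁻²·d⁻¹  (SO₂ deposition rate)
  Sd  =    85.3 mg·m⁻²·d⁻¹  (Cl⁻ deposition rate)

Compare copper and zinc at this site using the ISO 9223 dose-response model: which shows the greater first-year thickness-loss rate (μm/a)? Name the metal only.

zinc

copper: temperature factor f = -0.080·(17.0) = -1.3600
  SO₂ term: 0.0053·44.2^0.26·exp(0.059·60-1.3600) = 0.1256
  Cl⁻ term: 0.01025·85.3^0.27·exp(0.036·60+0.049·27.0) = 1.108
  r_corr = 0.1256 + 1.108 = 1.234 μm/a
zinc: temperature factor f = -0.071·(17.0) = -1.2070
  Pd branch = 0.0129·Pd^0.44·e^(0.046·RH+f) = 0.3229 μm/a
  Cl⁻ term: 0.0175·85.3^0.57·exp(0.008·60+0.085·27.0) = 3.539
  r_corr = 0.3229 + 3.539 = 3.862 μm/a
Ordering by μm/a: zinc (3.86) > copper (1.23)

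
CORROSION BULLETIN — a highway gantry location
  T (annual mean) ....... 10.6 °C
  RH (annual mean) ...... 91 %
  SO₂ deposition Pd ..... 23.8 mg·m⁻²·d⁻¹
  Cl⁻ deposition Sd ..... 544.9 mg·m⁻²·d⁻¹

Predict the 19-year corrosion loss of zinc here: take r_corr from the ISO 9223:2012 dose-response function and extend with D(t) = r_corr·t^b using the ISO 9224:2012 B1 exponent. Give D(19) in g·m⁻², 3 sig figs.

D(19) = 510 g·m⁻²

zinc: f(T) = -0.071·(T−10) [T>10 °C] = -0.0426
  SO₂ term: 0.0129·23.8^0.44·exp(0.046·91-0.0426) = 3.279
  Sd branch = 0.0175·Sd^0.57·e^(0.008·RH+0.085·T) = 3.237 μm/a
  r_corr = 3.279 + 3.237 = 6.516 μm/a
ISO 9224: D(t) = r_corr · t^b with b = 0.813 (zinc, B1)
  D(19) = 6.516 × 19^0.813 = 6.516 × 10.96 = 71.39 μm
  Mass loss = 71.39 μm × 7.14 g/cm³ = 509.7 g·m⁻²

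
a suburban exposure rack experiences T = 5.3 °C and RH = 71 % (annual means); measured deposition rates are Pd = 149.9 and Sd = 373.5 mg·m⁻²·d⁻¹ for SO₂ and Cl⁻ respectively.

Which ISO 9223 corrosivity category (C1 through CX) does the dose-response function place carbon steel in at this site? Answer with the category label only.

C5

carbon steel: temperature factor f = +0.150·(-4.7) = -0.7050
  SO₂ term: 1.77·149.9^0.52·exp(0.02·71-0.7050) = 48.97
  Cl⁻ term: 0.102·373.5^0.62·exp(0.033·71+0.04·5.3) = 51.65
  r_corr = 48.97 + 51.65 = 100.6 μm/a
101 μm/a falls in (80, 200] for carbon steel → category C5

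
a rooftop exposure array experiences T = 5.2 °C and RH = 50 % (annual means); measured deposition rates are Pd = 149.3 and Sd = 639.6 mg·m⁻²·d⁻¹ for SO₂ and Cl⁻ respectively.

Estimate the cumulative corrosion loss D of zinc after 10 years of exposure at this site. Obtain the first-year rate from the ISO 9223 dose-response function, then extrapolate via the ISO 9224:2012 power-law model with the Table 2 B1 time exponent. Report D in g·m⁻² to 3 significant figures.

zinc: temperature factor f = +0.038·(-4.8) = -0.1824
  sulphur-dioxide contribution → 0.9701 μm/a
  chloride contribution → 1.615 μm/a
  ⇒ r_corr(zinc) = 2.585 μm/a
ISO 9224: D(t) = r_corr · t^b with b = 0.813 (zinc, B1)
  D(10) = 2.585 × 10^0.813 = 2.585 × 6.501 = 16.8 μm
  Mass loss = 16.8 μm × 7.14 g/cm³ = 120 g·m⁻²

D(10) = 120 g·m⁻²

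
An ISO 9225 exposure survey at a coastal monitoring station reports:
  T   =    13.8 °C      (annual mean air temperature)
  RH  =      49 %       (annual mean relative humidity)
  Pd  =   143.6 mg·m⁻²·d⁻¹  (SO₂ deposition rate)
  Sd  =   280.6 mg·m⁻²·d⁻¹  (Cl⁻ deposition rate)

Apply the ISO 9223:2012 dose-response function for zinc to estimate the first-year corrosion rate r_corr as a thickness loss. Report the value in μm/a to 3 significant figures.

r_corr = 2.91 μm/a

zinc: f(T) = -0.071·(T−10) [T>10 °C] = -0.2698
  Pd branch = 0.0129·Pd^0.44·e^(0.046·RH+f) = 0.8346 μm/a
  Sd branch = 0.0175·Sd^0.57·e^(0.008·RH+0.085·T) = 2.08 μm/a
  r_corr = 0.8346 + 2.08 = 2.915 μm/a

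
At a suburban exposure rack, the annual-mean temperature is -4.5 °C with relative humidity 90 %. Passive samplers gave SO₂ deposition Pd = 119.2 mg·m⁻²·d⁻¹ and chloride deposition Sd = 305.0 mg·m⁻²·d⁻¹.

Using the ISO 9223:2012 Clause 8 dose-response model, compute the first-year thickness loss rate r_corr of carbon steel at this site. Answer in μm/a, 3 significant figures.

carbon steel: f(T) = +0.150·(T−10) [T≤10 °C] = -2.1750
  sulphur-dioxide contribution → 14.61 μm/a
  chloride contribution → 57.62 μm/a
  ⇒ r_corr(carbon steel) = 72.23 μm/a

r_corr = 72.2 μm/a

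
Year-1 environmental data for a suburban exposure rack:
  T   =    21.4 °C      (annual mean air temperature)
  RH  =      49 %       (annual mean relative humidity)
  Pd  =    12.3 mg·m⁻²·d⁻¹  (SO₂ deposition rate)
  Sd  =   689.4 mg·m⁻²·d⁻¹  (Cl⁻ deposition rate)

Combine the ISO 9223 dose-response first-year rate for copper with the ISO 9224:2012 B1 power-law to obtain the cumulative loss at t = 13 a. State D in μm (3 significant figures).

copper: f(T) = -0.080·(T−10) [T>10 °C] = -0.9120
  SO₂ term: 0.0053·12.3^0.26·exp(0.059·49-0.9120) = 0.07364
  Sd branch = 0.01025·Sd^0.27·e^(0.036·RH+0.049·T) = 0.9968 μm/a
  sum: 0.07364 + 0.9968 → r_corr = 1.07 μm/a
ISO 9224: D(t) = r_corr · t^b with b = 0.667 (copper, B1)
  D(13) = 1.07 × 13^0.667 = 1.07 × 5.534 = 5.923 μm

D(13) = 5.92 μm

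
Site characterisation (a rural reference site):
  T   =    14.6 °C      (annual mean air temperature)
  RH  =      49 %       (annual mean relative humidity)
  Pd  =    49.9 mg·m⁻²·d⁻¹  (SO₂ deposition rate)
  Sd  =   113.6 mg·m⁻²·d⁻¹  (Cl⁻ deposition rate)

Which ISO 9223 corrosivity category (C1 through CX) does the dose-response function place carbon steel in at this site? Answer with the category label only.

C3

carbon steel: f(T) = -0.054·(T−10) [T>10 °C] = -0.2484
  Pd branch = 1.77·Pd^0.52·e^(0.02·RH+f) = 28.1 μm/a
  Cl⁻ term: 0.102·113.6^0.62·exp(0.033·49+0.04·14.6) = 17.33
  r_corr = 28.1 + 17.33 = 45.43 μm/a
45.4 μm/a falls in (25, 50] for carbon steel → category C3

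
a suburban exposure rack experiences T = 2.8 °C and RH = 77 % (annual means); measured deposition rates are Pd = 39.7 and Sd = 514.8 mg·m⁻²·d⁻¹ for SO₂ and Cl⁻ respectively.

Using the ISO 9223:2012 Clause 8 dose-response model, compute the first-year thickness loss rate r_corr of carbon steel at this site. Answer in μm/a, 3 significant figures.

r_corr = 88.5 μm/a

carbon steel: temperature factor f = +0.150·(-7.2) = -1.0800
  sulphur-dioxide contribution → 19.02 μm/a
  chloride contribution → 69.5 μm/a
  ⇒ r_corr(carbon steel) = 88.52 μm/a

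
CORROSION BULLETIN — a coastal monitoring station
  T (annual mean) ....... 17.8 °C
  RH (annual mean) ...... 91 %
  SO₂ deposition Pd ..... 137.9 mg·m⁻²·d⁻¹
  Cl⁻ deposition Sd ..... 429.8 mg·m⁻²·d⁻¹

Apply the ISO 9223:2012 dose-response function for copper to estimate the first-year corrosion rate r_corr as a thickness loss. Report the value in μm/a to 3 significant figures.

r_corr = 5.53 μm/a

copper: f(T) = -0.080·(T−10) [T>10 °C] = -0.6240
  SO₂ term: 0.0053·137.9^0.26·exp(0.059·91-0.6240) = 2.194
  Sd branch = 0.01025·Sd^0.27·e^(0.036·RH+0.049·T) = 3.336 μm/a
  r_corr = 2.194 + 3.336 = 5.53 μm/a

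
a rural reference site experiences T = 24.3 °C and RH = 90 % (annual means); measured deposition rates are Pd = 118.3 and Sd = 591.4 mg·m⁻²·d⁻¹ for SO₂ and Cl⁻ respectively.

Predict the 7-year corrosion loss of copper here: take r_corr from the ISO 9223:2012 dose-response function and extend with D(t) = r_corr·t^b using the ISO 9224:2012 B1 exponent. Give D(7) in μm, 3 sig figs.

copper: f(T) = -0.080·(T−10) [T>10 °C] = -1.1440
  SO₂ term: 0.0053·118.3^0.26·exp(0.059·90-1.1440) = 1.182
  Cl⁻ term: 0.01025·591.4^0.27·exp(0.036·90+0.049·24.3) = 4.823
  r_corr = 1.182 + 4.823 = 6.005 μm/a
ISO 9224: D(t) = r_corr · t^b with b = 0.667 (copper, B1)
  D(7) = 6.005 × 7^0.667 = 6.005 × 3.662 = 21.99 μm

D(7) = 22.0 μm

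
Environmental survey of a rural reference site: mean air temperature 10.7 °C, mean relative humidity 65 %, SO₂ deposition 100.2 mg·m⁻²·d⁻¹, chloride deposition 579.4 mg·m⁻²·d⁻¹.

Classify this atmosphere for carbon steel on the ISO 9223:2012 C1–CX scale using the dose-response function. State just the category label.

carbon steel: T>10 °C ⇒ hinge -0.054·(10.7−10) = -0.0378
  sulphur-dioxide contribution → 68.64 μm/a
  chloride contribution → 69.04 μm/a
  total first-year rate 137.7 μm/a
138 μm/a falls in (80, 200] for carbon steel → category C5

C5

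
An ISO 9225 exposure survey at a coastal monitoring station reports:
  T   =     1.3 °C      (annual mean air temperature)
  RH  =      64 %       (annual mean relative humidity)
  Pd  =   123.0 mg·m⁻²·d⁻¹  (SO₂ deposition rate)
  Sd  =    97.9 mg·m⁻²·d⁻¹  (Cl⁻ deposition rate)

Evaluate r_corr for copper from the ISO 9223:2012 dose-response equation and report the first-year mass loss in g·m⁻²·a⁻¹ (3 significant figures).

copper: f(T) = +0.126·(T−10) [T≤10 °C] = -1.0962
  Pd branch = 0.0053·Pd^0.26·e^(0.059·RH+f) = 0.2701 μm/a
  Cl⁻ term: 0.01025·97.9^0.27·exp(0.036·64+0.049·1.3) = 0.3772
  r_corr = 0.2701 + 0.3772 = 0.6472 μm/a
Convert to mass loss: 0.6472 μm/a × 8.96 g/cm³ = 5.799 g·m⁻²·a⁻¹

r_corr = 5.80 g·m⁻²·a⁻¹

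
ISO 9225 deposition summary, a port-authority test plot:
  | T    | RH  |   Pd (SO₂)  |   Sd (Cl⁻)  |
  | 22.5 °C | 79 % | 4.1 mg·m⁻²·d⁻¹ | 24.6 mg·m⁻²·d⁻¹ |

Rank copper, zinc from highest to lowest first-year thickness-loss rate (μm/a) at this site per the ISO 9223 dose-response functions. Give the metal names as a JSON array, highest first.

["zinc", "copper"]

copper: temperature factor f = -0.080·(12.5) = -1.0000
  SO₂ term: 0.0053·4.1^0.26·exp(0.059·79-1.0000) = 0.2975
  Sd branch = 0.01025·Sd^0.27·e^(0.036·RH+0.049·T) = 1.26 μm/a
  r_corr = 0.2975 + 1.26 = 1.557 μm/a
zinc: T>10 °C ⇒ hinge -0.071·(22.5−10) = -0.8875
  Pd branch = 0.0129·Pd^0.44·e^(0.046·RH+f) = 0.3741 μm/a
  Sd branch = 0.0175·Sd^0.57·e^(0.008·RH+0.085·T) = 1.383 μm/a
  sum: 0.3741 + 1.383 → r_corr = 1.757 μm/a
Ordering by μm/a: zinc (1.76) > copper (1.56)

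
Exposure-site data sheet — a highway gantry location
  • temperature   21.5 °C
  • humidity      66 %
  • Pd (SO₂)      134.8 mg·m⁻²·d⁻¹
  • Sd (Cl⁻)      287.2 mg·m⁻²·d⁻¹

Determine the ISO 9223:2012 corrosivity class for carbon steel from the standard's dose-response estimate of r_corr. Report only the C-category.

C5

carbon steel: T>10 °C ⇒ hinge -0.054·(21.5−10) = -0.6210
  Pd branch = 1.77·Pd^0.52·e^(0.02·RH+f) = 45.6 μm/a
  Cl⁻ term: 0.102·287.2^0.62·exp(0.033·66+0.04·21.5) = 71.13
  r_corr = 45.6 + 71.13 = 116.7 μm/a
Category bounds: 80…200 μm/a bracket r_corr ⇒ C5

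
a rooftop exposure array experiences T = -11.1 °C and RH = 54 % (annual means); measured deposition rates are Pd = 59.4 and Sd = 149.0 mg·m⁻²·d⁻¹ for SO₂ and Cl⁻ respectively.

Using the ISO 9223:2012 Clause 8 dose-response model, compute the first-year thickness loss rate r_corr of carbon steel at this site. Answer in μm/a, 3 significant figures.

carbon steel: T≤10 °C ⇒ hinge +0.150·(-11.1−10) = -3.1650
  Pd branch = 1.77·Pd^0.52·e^(0.02·RH+f) = 1.84 μm/a
  Cl⁻ term: 0.102·149.0^0.62·exp(0.033·54+0.04·-11.1) = 8.651
  sum: 1.84 + 8.651 → r_corr = 10.49 μm/a

r_corr = 10.5 μm/a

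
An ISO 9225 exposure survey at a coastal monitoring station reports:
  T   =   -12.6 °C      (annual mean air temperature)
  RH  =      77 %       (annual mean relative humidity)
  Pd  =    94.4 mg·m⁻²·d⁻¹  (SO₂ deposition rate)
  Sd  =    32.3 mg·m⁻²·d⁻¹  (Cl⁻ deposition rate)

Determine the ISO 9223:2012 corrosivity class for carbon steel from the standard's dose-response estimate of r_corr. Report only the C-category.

C2

carbon steel: temperature factor f = +0.150·(-22.6) = -3.3900
  Pd branch = 1.77·Pd^0.52·e^(0.02·RH+f) = 2.962 μm/a
  Sd branch = 0.102·Sd^0.62·e^(0.033·RH+0.04·T) = 6.745 μm/a
  r_corr = 2.962 + 6.745 = 9.706 μm/a
Category bounds: 1.3…25 μm/a bracket r_corr ⇒ C2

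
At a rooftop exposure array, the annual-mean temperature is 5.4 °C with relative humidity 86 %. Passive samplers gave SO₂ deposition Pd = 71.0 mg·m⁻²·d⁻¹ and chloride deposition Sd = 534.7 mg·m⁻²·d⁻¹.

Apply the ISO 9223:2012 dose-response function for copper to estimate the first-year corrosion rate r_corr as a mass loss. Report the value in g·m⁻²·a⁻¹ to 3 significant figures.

copper: T≤10 °C ⇒ hinge +0.126·(5.4−10) = -0.5796
  Pd branch = 0.0053·Pd^0.26·e^(0.059·RH+f) = 1.437 μm/a
  Cl⁻ term: 0.01025·534.7^0.27·exp(0.036·86+0.049·5.4) = 1.61
  sum: 1.437 + 1.61 → r_corr = 3.047 μm/a
Convert to mass loss: 3.047 μm/a × 8.96 g/cm³ = 27.3 g·m⁻²·a⁻¹

r_corr = 27.3 g·m⁻²·a⁻¹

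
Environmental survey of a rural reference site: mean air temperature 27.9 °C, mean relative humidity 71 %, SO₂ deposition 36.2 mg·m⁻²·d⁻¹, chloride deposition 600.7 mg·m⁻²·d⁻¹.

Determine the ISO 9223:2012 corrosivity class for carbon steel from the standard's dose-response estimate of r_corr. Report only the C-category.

carbon steel: f(T) = -0.054·(T−10) [T>10 °C] = -0.9666
  SO₂ term: 1.77·36.2^0.52·exp(0.02·71-0.9666) = 18.01
  Cl⁻ term: 0.102·600.7^0.62·exp(0.033·71+0.04·27.9) = 171.2
  sum: 18.01 + 171.2 → r_corr = 189.2 μm/a
Category bounds: 80…200 μm/a bracket r_corr ⇒ C5

C5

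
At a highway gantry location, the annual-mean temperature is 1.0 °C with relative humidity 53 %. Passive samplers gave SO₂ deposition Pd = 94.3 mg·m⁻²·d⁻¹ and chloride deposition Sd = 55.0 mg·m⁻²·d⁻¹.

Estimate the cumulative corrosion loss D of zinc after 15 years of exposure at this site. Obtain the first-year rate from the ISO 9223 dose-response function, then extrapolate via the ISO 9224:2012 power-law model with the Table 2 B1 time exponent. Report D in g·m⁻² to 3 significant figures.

zinc: T≤10 °C ⇒ hinge +0.038·(1.0−10) = -0.3420
  sulphur-dioxide contribution → 0.7756 μm/a
  chloride contribution → 0.2858 μm/a
  ⇒ r_corr(zinc) = 1.061 μm/a
Long-term exponent b (ISO 9224 Table 2, B1) = 0.813
  D(15) = 1.061 × 15^0.813 = 1.061 × 9.04 = 9.595 μm
  Mass loss = 9.595 μm × 7.14 g/cm³ = 68.51 g·m⁻²

D(15) = 68.5 g·m⁻²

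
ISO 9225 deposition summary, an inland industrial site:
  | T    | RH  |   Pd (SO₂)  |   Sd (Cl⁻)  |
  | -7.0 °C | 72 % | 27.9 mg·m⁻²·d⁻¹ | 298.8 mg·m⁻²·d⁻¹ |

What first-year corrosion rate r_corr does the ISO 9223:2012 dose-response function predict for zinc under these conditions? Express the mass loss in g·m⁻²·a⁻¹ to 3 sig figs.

zinc: T≤10 °C ⇒ hinge +0.038·(-7.0−10) = -0.6460
  Pd branch = 0.0129·Pd^0.44·e^(0.046·RH+f) = 0.8026 μm/a
  Sd branch = 0.0175·Sd^0.57·e^(0.008·RH+0.085·T) = 0.4423 μm/a
  sum: 0.8026 + 0.4423 → r_corr = 1.245 μm/a
Convert to mass loss: 1.245 μm/a × 7.14 g/cm³ = 8.889 g·m⁻²·a⁻¹

r_corr = 8.89 g·m⁻²·a⁻¹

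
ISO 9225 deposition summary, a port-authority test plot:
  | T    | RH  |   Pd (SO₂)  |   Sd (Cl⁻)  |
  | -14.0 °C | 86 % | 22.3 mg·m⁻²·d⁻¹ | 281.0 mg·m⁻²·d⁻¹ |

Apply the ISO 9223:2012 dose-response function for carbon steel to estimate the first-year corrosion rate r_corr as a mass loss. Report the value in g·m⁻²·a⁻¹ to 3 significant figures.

carbon steel: T≤10 °C ⇒ hinge +0.150·(-14.0−10) = -3.6000
  SO₂ term: 1.77·22.3^0.52·exp(0.02·86-3.6000) = 1.357
  Cl⁻ term: 0.102·281.0^0.62·exp(0.033·86+0.04·-14.0) = 32.82
  r_corr = 1.357 + 32.82 = 34.18 μm/a
Convert to mass loss: 34.18 μm/a × 7.85 g/cm³ = 268.3 g·m⁻²·a⁻¹

r_corr = 268 g·m⁻²·a⁻¹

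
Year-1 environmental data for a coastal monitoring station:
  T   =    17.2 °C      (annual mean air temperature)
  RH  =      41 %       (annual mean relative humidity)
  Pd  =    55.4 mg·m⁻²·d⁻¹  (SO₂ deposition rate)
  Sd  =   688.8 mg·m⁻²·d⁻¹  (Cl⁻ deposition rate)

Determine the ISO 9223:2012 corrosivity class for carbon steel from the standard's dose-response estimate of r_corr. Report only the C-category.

carbon steel: temperature factor f = -0.054·(7.2) = -0.3888
  SO₂ term: 1.77·55.4^0.52·exp(0.02·41-0.3888) = 21.97
  Sd branch = 0.102·Sd^0.62·e^(0.033·RH+0.04·T) = 45.15 μm/a
  sum: 21.97 + 45.15 → r_corr = 67.12 μm/a
ISO 9223 Table 2 (carbon steel): 50 < 67.1 ≤ 80 μm/a ⇒ C4

C4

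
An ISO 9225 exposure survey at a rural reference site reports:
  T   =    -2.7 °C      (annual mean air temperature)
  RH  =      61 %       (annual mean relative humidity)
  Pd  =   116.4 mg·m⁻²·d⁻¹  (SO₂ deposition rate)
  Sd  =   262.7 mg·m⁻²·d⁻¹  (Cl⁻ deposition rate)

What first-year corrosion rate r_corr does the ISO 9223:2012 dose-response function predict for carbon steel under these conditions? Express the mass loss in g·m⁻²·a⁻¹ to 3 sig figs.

carbon steel: f(T) = +0.150·(T−10) [T≤10 °C] = -1.9050
  sulphur-dioxide contribution → 10.59 μm/a
  chloride contribution → 21.68 μm/a
  total first-year rate 32.26 μm/a
Convert to mass loss: 32.26 μm/a × 7.85 g/cm³ = 253.3 g·m⁻²·a⁻¹

r_corr = 253 g·m⁻²·a⁻¹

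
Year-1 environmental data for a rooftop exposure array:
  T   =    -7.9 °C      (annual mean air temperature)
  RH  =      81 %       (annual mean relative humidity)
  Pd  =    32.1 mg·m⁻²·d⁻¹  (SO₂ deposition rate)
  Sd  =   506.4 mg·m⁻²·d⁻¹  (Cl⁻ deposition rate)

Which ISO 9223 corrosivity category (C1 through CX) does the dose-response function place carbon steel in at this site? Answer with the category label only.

C4

carbon steel: f(T) = +0.150·(T−10) [T≤10 °C] = -2.6850
  sulphur-dioxide contribution → 3.705 μm/a
  chloride contribution → 51.17 μm/a
  ⇒ r_corr(carbon steel) = 54.88 μm/a
54.9 μm/a falls in (50, 80] for carbon steel → category C4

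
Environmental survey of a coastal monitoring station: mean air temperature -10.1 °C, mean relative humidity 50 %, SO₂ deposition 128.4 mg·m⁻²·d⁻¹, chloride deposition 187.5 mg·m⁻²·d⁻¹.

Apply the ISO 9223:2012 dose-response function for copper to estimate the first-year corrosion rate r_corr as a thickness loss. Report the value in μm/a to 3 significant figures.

r_corr = 0.184 μm/a

copper: T≤10 °C ⇒ hinge +0.126·(-10.1−10) = -2.5326
  Pd branch = 0.0053·Pd^0.26·e^(0.059·RH+f) = 0.02843 μm/a
  Cl⁻ term: 0.01025·187.5^0.27·exp(0.036·50+0.049·-10.1) = 0.1553
  sum: 0.02843 + 0.1553 → r_corr = 0.1838 μm/a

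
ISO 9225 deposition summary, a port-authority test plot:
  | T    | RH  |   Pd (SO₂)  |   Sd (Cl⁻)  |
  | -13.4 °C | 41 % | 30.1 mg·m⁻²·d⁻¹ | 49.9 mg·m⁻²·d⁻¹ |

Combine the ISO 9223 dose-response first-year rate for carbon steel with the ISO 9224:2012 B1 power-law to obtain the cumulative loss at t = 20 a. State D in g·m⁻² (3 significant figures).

carbon steel: T≤10 °C ⇒ hinge +0.150·(-13.4−10) = -3.5100
  Pd branch = 1.77·Pd^0.52·e^(0.02·RH+f) = 0.7056 μm/a
  Sd branch = 0.102·Sd^0.62·e^(0.033·RH+0.04·T) = 2.608 μm/a
  r_corr = 0.7056 + 2.608 = 3.313 μm/a
ISO 9224: D(t) = r_corr · t^b with b = 0.523 (carbon steel, B1)
  D(20) = 3.313 × 20^0.523 = 3.313 × 4.791 = 15.87 μm
  Mass loss = 15.87 μm × 7.85 g/cm³ = 124.6 g·m⁻²

D(20) = 125 g·m⁻²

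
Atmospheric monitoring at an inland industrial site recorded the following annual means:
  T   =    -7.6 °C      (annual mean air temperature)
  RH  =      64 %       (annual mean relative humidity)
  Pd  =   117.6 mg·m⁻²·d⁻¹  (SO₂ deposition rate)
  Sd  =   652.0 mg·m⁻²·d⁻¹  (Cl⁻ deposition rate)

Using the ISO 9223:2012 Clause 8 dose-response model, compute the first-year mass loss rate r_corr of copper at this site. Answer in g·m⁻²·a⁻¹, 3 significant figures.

r_corr = 4.42 g·m⁻²·a⁻¹

copper: T≤10 °C ⇒ hinge +0.126·(-7.6−10) = -2.2176
  Pd branch = 0.0053·Pd^0.26·e^(0.059·RH+f) = 0.08697 μm/a
  Cl⁻ term: 0.01025·652.0^0.27·exp(0.036·64+0.049·-7.6) = 0.4069
  r_corr = 0.08697 + 0.4069 = 0.4938 μm/a
Convert to mass loss: 0.4938 μm/a × 8.96 g/cm³ = 4.425 g·m⁻²·a⁻¹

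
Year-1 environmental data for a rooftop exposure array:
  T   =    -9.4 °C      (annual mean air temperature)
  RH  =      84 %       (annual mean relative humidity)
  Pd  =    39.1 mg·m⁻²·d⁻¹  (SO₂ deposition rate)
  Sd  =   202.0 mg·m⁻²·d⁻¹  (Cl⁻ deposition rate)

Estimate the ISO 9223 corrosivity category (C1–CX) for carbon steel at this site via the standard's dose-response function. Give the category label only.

C3

carbon steel: f(T) = +0.150·(T−10) [T≤10 °C] = -2.9100
  sulphur-dioxide contribution → 3.481 μm/a
  chloride contribution → 30.09 μm/a
  ⇒ r_corr(carbon steel) = 33.58 μm/a
ISO 9223 Table 2 (carbon steel): 25 < 33.6 ≤ 50 μm/a ⇒ C3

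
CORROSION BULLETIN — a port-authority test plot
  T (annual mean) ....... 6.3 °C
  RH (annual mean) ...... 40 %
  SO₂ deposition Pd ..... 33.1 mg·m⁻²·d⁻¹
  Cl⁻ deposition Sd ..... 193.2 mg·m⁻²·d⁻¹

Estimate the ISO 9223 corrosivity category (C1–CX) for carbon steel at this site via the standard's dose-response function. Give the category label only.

C3

carbon steel: temperature factor f = +0.150·(-3.7) = -0.5550
  SO₂ term: 1.77·33.1^0.52·exp(0.02·40-0.5550) = 13.95
  Cl⁻ term: 0.102·193.2^0.62·exp(0.033·40+0.04·6.3) = 12.84
  sum: 13.95 + 12.84 → r_corr = 26.8 μm/a
Category bounds: 25…50 μm/a bracket r_corr ⇒ C3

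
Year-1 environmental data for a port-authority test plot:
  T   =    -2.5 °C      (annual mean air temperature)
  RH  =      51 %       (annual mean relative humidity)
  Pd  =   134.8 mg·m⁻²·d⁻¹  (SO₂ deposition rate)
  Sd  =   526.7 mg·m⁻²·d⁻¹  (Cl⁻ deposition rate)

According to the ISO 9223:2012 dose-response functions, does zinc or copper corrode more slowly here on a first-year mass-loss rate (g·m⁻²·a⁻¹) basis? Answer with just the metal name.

copper

zinc: T≤10 °C ⇒ hinge +0.038·(-2.5−10) = -0.4750
  Pd branch = 0.0129·Pd^0.44·e^(0.046·RH+f) = 0.7248 μm/a
  Sd branch = 0.0175·Sd^0.57·e^(0.008·RH+0.085·T) = 0.7572 μm/a
  r_corr = 0.7248 + 0.7572 = 1.482 μm/a
  mass loss = 1.482 μm/a × 7.14 g/cm³ = 10.58 g·m⁻²·a⁻¹
copper: temperature factor f = +0.126·(-12.5) = -1.5750
  SO₂ term: 0.0053·134.8^0.26·exp(0.059·51-1.5750) = 0.07957
  Sd branch = 0.01025·Sd^0.27·e^(0.036·RH+0.049·T) = 0.3088 μm/a
  r_corr = 0.07957 + 0.3088 = 0.3884 μm/a
  mass loss = 0.3884 μm/a × 8.96 g/cm³ = 3.48 g·m⁻²·a⁻¹
Ordering by g·m⁻²·a⁻¹: zinc (10.6) > copper (3.48)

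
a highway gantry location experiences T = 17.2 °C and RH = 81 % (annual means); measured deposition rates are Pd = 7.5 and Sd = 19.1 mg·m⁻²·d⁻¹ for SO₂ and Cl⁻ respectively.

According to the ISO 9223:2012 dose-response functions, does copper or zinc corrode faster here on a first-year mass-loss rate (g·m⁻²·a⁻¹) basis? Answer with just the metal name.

copper

copper: temperature factor f = -0.080·(7.2) = -0.5760
  Pd branch = 0.0053·Pd^0.26·e^(0.059·RH+f) = 0.5986 μm/a
  Sd branch = 0.01025·Sd^0.27·e^(0.036·RH+0.049·T) = 0.9751 μm/a
  sum: 0.5986 + 0.9751 → r_corr = 1.574 μm/a
  mass loss = 1.574 μm/a × 8.96 g/cm³ = 14.1 g·m⁻²·a⁻¹
zinc: f(T) = -0.071·(T−10) [T>10 °C] = -0.5112
  Pd branch = 0.0129·Pd^0.44·e^(0.046·RH+f) = 0.7794 μm/a
  Sd branch = 0.0175·Sd^0.57·e^(0.008·RH+0.085·T) = 0.7755 μm/a
  sum: 0.7794 + 0.7755 → r_corr = 1.555 μm/a
  mass loss = 1.555 μm/a × 7.14 g/cm³ = 11.1 g·m⁻²·a⁻¹
Ordering by g·m⁻²·a⁻¹: copper (14.1) > zinc (11.1)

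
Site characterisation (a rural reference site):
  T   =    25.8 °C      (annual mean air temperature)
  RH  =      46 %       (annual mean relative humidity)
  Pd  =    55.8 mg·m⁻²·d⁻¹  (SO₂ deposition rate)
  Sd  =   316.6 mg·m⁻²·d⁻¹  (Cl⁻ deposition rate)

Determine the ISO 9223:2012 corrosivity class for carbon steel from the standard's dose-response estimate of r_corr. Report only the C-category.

carbon steel: temperature factor f = -0.054·(15.8) = -0.8532
  Pd branch = 1.77·Pd^0.52·e^(0.02·RH+f) = 15.32 μm/a
  Cl⁻ term: 0.102·316.6^0.62·exp(0.033·46+0.04·25.8) = 46.38
  sum: 15.32 + 46.38 → r_corr = 61.7 μm/a
ISO 9223 Table 2 (carbon steel): 50 < 61.7 ≤ 80 μm/a ⇒ C4

C4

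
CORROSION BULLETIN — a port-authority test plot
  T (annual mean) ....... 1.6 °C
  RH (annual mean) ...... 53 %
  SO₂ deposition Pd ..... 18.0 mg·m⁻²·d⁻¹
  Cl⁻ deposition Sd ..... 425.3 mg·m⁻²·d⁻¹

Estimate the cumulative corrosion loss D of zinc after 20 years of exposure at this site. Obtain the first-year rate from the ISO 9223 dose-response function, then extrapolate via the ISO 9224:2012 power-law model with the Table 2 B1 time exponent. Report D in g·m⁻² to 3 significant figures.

zinc: f(T) = +0.038·(T−10) [T≤10 °C] = -0.3192
  Pd branch = 0.0129·Pd^0.44·e^(0.046·RH+f) = 0.3829 μm/a
  Cl⁻ term: 0.0175·425.3^0.57·exp(0.008·53+0.085·1.6) = 0.9652
  sum: 0.3829 + 0.9652 → r_corr = 1.348 μm/a
Long-term exponent b (ISO 9224 Table 2, B1) = 0.813
  D(20) = 1.348 × 20^0.813 = 1.348 × 11.42 = 15.4 μm
  Mass loss = 15.4 μm × 7.14 g/cm³ = 109.9 g·m⁻²

D(20) = 110 g·m⁻²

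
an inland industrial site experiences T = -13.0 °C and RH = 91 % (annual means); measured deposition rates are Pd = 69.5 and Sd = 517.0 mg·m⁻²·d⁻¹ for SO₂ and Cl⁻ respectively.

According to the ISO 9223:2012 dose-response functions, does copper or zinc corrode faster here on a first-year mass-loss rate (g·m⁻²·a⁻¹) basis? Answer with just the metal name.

zinc

copper: temperature factor f = +0.126·(-23.0) = -2.8980
  SO₂ term: 0.0053·69.5^0.26·exp(0.059·91-2.8980) = 0.1889
  Sd branch = 0.01025·Sd^0.27·e^(0.036·RH+0.049·T) = 0.7753 μm/a
  r_corr = 0.1889 + 0.7753 = 0.9642 μm/a
  mass loss = 0.9642 μm/a × 8.96 g/cm³ = 8.64 g·m⁻²·a⁻¹
zinc: f(T) = +0.038·(T−10) [T≤10 °C] = -0.8740
  SO₂ term: 0.0129·69.5^0.44·exp(0.046·91-0.8740) = 2.288
  Cl⁻ term: 0.0175·517.0^0.57·exp(0.008·91+0.085·-13.0) = 0.4227
  sum: 2.288 + 0.4227 → r_corr = 2.711 μm/a
  mass loss = 2.711 μm/a × 7.14 g/cm³ = 19.35 g·m⁻²·a⁻¹
Ordering by g·m⁻²·a⁻¹: zinc (19.4) > copper (8.64)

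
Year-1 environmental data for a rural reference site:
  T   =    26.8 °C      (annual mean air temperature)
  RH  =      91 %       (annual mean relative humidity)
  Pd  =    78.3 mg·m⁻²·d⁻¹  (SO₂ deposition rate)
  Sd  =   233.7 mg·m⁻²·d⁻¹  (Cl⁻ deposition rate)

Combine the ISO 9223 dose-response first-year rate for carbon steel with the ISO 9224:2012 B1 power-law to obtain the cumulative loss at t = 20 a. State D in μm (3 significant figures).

carbon steel: temperature factor f = -0.054·(16.8) = -0.9072
  SO₂ term: 1.77·78.3^0.52·exp(0.02·91-0.9072) = 42.57
  Sd branch = 0.102·Sd^0.62·e^(0.033·RH+0.04·T) = 176.6 μm/a
  r_corr = 42.57 + 176.6 = 219.1 μm/a
ISO 9224: D(t) = r_corr · t^b with b = 0.523 (carbon steel, B1)
  D(20) = 219.1 × 20^0.523 = 219.1 × 4.791 = 1050 μm

D(20) = 1.05e+03 μm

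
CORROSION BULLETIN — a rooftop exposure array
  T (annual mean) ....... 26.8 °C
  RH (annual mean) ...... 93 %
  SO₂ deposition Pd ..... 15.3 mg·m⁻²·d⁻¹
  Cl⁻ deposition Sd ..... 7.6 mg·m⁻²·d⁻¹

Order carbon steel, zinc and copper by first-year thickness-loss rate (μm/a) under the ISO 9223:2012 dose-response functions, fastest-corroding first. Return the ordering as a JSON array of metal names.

["carbon steel", "copper", "zinc"]

carbon steel: T>10 °C ⇒ hinge -0.054·(26.8−10) = -0.9072
  SO₂ term: 1.77·15.3^0.52·exp(0.02·93-0.9072) = 18.96
  Sd branch = 0.102·Sd^0.62·e^(0.033·RH+0.04·T) = 22.55 μm/a
  sum: 18.96 + 22.55 → r_corr = 41.51 μm/a
zinc: T>10 °C ⇒ hinge -0.071·(26.8−10) = -1.1928
  SO₂ term: 0.0129·15.3^0.44·exp(0.046·93-1.1928) = 0.937
  Sd branch = 0.0175·Sd^0.57·e^(0.008·RH+0.085·T) = 1.142 μm/a
  sum: 0.937 + 1.142 → r_corr = 2.079 μm/a
copper: temperature factor f = -0.080·(16.8) = -1.3440
  SO₂ term: 0.0053·15.3^0.26·exp(0.059·93-1.3440) = 0.6785
  Sd branch = 0.01025·Sd^0.27·e^(0.036·RH+0.049·T) = 1.874 μm/a
  sum: 0.6785 + 1.874 → r_corr = 2.553 μm/a
Ordering by μm/a: carbon steel (41.5) > copper (2.55) > zinc (2.08)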